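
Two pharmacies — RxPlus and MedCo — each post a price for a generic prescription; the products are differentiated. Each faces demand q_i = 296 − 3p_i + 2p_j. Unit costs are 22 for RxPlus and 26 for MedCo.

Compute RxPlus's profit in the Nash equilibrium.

RxPlus's profit: π = (p_{RxPlus} − 22)(296 − 3p_{RxPlus} + 2p_{MedCo}).
∂π/∂p_{RxPlus} = 362 − 6p_{RxPlus} + 2p_{MedCo} = 0 ⇒ p_{RxPlus} = 181/3 + (1/3)p_{MedCo}.
Similarly p_{MedCo} = 187/3 + (1/3)p_{RxPlus}.
Solving the two reaction functions simultaneously: (1 − (1/3)(1/3))p_{RxPlus} = 181/3 + (1/3)·(187/3), so (8/9)p_{RxPlus} = 730/9 and p_{RxPlus} = 91.25.
Then p_{MedCo} = 187/3 + (1/3)·91.25 = 92.75.
q_{RxPlus} = 296 − 3·91.25 + 2·92.75 = 207.75.
Profit = (91.25 − 22)·207.75 = 14386.6875.

14386.6875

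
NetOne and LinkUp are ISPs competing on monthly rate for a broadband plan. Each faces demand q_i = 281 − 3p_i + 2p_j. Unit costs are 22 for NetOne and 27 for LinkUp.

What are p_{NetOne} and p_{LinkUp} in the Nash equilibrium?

NetOne's profit: π = (p_{NetOne} − 22)(281 − 3p_{NetOne} + 2p_{LinkUp}).
∂π/∂p_{NetOne} = 347 − 6p_{NetOne} + 2p_{LinkUp} = 0 ⇒ p_{NetOne} = 347/6 + (1/3)p_{LinkUp}.
Similarly p_{LinkUp} = 181/3 + (1/3)p_{NetOne}.
Solving the two reaction functions simultaneously: (1 − (1/3)(1/3))p_{NetOne} = 347/6 + (1/3)·(181/3), so (8/9)p_{NetOne} = 1403/18 and p_{NetOne} = 87.6875.
Then p_{LinkUp} = 181/3 + (1/3)·87.6875 = 89.5625.

87.6875, 89.5625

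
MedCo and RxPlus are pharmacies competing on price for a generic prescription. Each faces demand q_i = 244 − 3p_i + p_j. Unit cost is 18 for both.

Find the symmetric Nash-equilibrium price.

MedCo's profit: π = (p_{MedCo} − 18)(244 − 3p_{MedCo} + p_{RxPlus}).
∂π/∂p_{MedCo} = 298 − 6p_{MedCo} + p_{RxPlus} = 0 ⇒ p_{MedCo} = 149/3 + (1/6)p_{RxPlus}.
By symmetry p_{RxPlus} = p_{MedCo}; substituting into the reaction function, (5/6)p_{MedCo} = 149/3 and p_{MedCo} = 59.6.

59.6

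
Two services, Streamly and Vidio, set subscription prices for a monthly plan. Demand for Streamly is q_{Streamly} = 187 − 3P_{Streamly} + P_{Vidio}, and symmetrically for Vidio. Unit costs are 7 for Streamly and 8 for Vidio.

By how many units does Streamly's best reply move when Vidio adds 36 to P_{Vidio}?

6

Streamly's profit: π = (P_{Streamly} − 7)(187 − 3P_{Streamly} + P_{Vidio}).
∂π/∂P_{Streamly} = 208 − 6P_{Streamly} + P_{Vidio} = 0 ⇒ P_{Streamly} = 104/3 + (1/6)P_{Vidio}.
The reaction-function slope is 1/6, so a 36-unit rise in P_{Vidio} moves P_{Streamly} by 1/6 × 36 = 6. Streamly's best response rises — the actions are strategic complements.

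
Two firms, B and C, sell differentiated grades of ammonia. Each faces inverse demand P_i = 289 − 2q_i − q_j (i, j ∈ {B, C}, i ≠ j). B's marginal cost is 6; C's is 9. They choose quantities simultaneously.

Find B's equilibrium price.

119.6

Firm B's profit: π = q_B(289 − 2q_B − q_C) − 6q_B.
∂π/∂q_B = 283 − 4q_B − q_C = 0 ⇒ q_B = 70.75 − 0.25q_C.
Similarly q_C = 70 − 0.25q_B.
Substituting the second reaction function into the first: q_B = 70.75 − 0.25(70 − 0.25q_B), which gives 0.9375q_B = 53.25 ⇒ q_B = 56.8.
Then q_C = 70 − 0.25·56.8 = 55.8.
P_B = 289 − 2·56.8 − 55.8 = 119.6.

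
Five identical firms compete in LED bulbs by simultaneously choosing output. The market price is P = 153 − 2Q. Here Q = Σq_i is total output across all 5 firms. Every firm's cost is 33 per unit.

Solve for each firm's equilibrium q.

10

A representative firm's profit is π_i = q_i(153 − 2Q) − 33q_i, with Q = q_i + Σ_{j≠i} q_j.
First-order condition: 120 − 4q_i − 2Σ_{j≠i} q_j = 0.
In a symmetric equilibrium every firm chooses the same q, so Σ_{j≠i} q_j = 4q. The condition becomes 120 − 12q = 0, giving q = 120/12 = 10.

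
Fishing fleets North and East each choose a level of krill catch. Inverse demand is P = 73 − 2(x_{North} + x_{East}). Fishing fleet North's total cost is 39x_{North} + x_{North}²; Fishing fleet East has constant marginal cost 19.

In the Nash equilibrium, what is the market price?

Fishing fleet North's profit: π = x_{North}(73 − 2(x_{North} + x_{East})) − 39x_{North} − x_{North}².
∂π/∂x_{North} = 34 − 6x_{North} − 2x_{East} = 0, so x_{North} = 17/3 − (1/3)x_{East}.
For East: ∂π/∂x_{East} = 54 − 4x_{East} − 2x_{North} = 0 ⇒ x_{East} = 13.5 − 0.5x_{North}.
Substituting the second reaction function into the first: x_{North} = 17/3 − (1/3)(13.5 − 0.5x_{North}), which gives (5/6)x_{North} = 7/6 ⇒ x_{North} = 1.4.
Then x_{East} = 13.5 − 0.5·1.4 = 12.8.
Equilibrium price: P = 73 − 2·14.2 = 44.6.

44.6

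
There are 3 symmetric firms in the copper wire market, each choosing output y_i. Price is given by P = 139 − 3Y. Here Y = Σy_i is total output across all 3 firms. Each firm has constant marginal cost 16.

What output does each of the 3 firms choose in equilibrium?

10.25

A representative firm's profit is π_i = y_i(139 − 3Y) − 16y_i, with Y = y_i + Σ_{j≠i} y_j.
First-order condition: 123 − 6y_i − 3Σ_{j≠i} y_j = 0.
Imposing symmetry (y_j = y for all j) turns Σ_{j≠i} y_j into 2y, so 123 = 12y and y = 10.25.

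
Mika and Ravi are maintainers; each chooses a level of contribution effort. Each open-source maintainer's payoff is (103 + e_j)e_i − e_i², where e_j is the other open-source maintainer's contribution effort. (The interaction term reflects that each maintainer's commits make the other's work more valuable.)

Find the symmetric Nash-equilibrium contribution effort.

103

Mika's payoff is (103 + e_R)e_M − e_M².
∂π/∂e_M = 103 + e_R − 2e_M = 0, so e_M = 51.5 + 0.5e_R.
By symmetry e_R = e_M; substituting into the reaction function, 0.5e_M = 51.5 and e_M = 103.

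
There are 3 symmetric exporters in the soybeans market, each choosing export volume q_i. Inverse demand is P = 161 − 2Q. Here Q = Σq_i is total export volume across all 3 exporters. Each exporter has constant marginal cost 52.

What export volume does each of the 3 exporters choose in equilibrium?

A representative exporter's profit is π_i = q_i(161 − 2Q) − 52q_i, with Q = q_i + Σ_{j≠i} q_j.
First-order condition: 109 − 4q_i − 2Σ_{j≠i} q_j = 0.
In a symmetric equilibrium every exporter chooses the same q, so Σ_{j≠i} q_j = 2q. The condition becomes 109 − 8q = 0, giving q = 109/8 = 13.625.

13.625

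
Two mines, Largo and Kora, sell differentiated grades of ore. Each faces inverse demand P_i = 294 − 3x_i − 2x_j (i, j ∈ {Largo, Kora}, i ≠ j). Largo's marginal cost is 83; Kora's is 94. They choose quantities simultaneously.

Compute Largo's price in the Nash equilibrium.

Mine Largo's profit: π = x_{Largo}(294 − 3x_{Largo} − 2x_{Kora}) − 83x_{Largo}.
∂π/∂x_{Largo} = 211 − 6x_{Largo} − 2x_{Kora} = 0 ⇒ x_{Largo} = 211/6 − (1/3)x_{Kora}.
Similarly x_{Kora} = 100/3 − (1/3)x_{Largo}.
Plugging x_{Kora} into Largo's best response: x_{Largo} = 211/6 − (1/3)(100/3 − (1/3)x_{Largo}) ⇒ (8/9)x_{Largo} = 433/18, so x_{Largo} = 27.0625.
Then x_{Kora} = 100/3 − (1/3)·27.0625 = 24.3125.
P_{Largo} = 294 − 3·27.0625 − 2·24.3125 = 164.1875.

164.1875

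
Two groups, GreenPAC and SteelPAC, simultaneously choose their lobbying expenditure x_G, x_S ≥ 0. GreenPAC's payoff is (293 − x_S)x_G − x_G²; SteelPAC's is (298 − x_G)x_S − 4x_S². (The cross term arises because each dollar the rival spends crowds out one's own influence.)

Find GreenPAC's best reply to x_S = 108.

92.5

Expanding GreenPAC's payoff: 293x_G − x_Sx_G − x_G².
∂π/∂x_G = 293 − x_S − 2x_G = 0, so x_G = 146.5 − 0.5x_S.
At x_S = 108: x_G = 146.5 − 0.5·108 = 92.5.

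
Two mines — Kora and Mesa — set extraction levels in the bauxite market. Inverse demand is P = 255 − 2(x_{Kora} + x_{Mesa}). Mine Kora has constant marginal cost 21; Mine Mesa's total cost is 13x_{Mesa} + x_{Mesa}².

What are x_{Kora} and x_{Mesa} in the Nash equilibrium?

Mine Kora's profit: π = x_{Kora}(255 − 2(x_{Kora} + x_{Mesa})) − 21x_{Kora}.
∂π/∂x_{Kora} = 234 − 4x_{Kora} − 2x_{Mesa} = 0, so x_{Kora} = 58.5 − 0.5x_{Mesa}.
For Mesa: ∂π/∂x_{Mesa} = 242 − 6x_{Mesa} − 2x_{Kora} = 0 ⇒ x_{Mesa} = 121/3 − (1/3)x_{Kora}.
Solving the two reaction functions simultaneously: (1 − (−0.5)(−1/3))x_{Kora} = 58.5 − 0.5·(121/3), so (5/6)x_{Kora} = 115/3 and x_{Kora} = 46.
Then x_{Mesa} = 121/3 − (1/3)·46 = 25.

46, 25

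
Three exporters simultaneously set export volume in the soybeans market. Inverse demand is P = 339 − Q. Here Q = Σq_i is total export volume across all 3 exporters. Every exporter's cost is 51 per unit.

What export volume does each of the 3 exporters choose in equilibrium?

A representative exporter's profit is π_i = q_i(339 − Q) − 51q_i, with Q = q_i + Σ_{j≠i} q_j.
First-order condition: 288 − 2q_i − Σ_{j≠i} q_j = 0.
Imposing symmetry (q_j = q for all j) turns Σ_{j≠i} q_j into 2q, so 288 = 4q and q = 72.

72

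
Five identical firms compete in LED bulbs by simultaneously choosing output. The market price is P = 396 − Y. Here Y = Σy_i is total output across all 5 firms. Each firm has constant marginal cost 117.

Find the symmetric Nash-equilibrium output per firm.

46.5

A representative firm's profit is π_i = y_i(396 − Y) − 117y_i, with Y = y_i + Σ_{j≠i} y_j.
First-order condition: 279 − 2y_i − Σ_{j≠i} y_j = 0.
In a symmetric equilibrium every firm chooses the same y, so Σ_{j≠i} y_j = 4y. The condition becomes 279 − 6y = 0, giving y = 279/6 = 46.5.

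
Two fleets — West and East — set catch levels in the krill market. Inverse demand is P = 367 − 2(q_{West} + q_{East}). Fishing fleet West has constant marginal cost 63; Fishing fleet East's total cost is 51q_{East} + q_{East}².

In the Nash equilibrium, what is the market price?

182.2

Fishing fleet West's profit: π = q_{West}(367 − 2(q_{West} + q_{East})) − 63q_{West}.
∂π/∂q_{West} = 304 − 4q_{West} − 2q_{East} = 0, so q_{West} = 76 − 0.5q_{East}.
For East: ∂π/∂q_{East} = 316 − 6q_{East} − 2q_{West} = 0 ⇒ q_{East} = 158/3 − (1/3)q_{West}.
Plugging q_{East} into West's best response: q_{West} = 76 − 0.5(158/3 − (1/3)q_{West}) ⇒ (5/6)q_{West} = 149/3, so q_{West} = 59.6.
Then q_{East} = 158/3 − (1/3)·59.6 = 32.8.
Equilibrium price: P = 367 − 2·92.4 = 182.2.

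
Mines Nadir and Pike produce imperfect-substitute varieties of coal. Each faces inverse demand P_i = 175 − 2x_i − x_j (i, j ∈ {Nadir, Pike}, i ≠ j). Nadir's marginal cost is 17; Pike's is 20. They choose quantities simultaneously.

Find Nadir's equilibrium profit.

Mine Nadir's profit: π = x_{Nadir}(175 − 2x_{Nadir} − x_{Pike}) − 17x_{Nadir}.
∂π/∂x_{Nadir} = 158 − 4x_{Nadir} − x_{Pike} = 0 ⇒ x_{Nadir} = 39.5 − 0.25x_{Pike}.
Similarly x_{Pike} = 38.75 − 0.25x_{Nadir}.
Solving the two reaction functions simultaneously: (1 − (−0.25)(−0.25))x_{Nadir} = 39.5 − 0.25·38.75, so 0.9375x_{Nadir} = 29.8125 and x_{Nadir} = 31.8.
Then x_{Pike} = 38.75 − 0.25·31.8 = 30.8.
P_{Nadir} = 175 − 2·31.8 − 30.8 = 80.6.
Profit = (80.6 − 17)·31.8 = 2022.48.

2022.48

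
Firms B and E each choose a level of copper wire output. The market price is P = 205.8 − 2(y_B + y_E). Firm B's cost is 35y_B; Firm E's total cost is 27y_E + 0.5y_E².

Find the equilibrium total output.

54.375

Firm B's profit: π = y_B(205.8 − 2(y_B + y_E)) − 35y_B.
∂π/∂y_B = 170.8 − 4y_B − 2y_E = 0, so y_B = 42.7 − 0.5y_E.
For E: ∂π/∂y_E = 178.8 − 5y_E − 2y_B = 0 ⇒ y_E = 35.76 − 0.4y_B.
Substituting the second reaction function into the first: y_B = 42.7 − 0.5(35.76 − 0.4y_B), which gives 0.8y_B = 24.82 ⇒ y_B = 31.025.
Then y_E = 35.76 − 0.4·31.025 = 23.35.
Total output: 31.025 + 23.35 = 54.375.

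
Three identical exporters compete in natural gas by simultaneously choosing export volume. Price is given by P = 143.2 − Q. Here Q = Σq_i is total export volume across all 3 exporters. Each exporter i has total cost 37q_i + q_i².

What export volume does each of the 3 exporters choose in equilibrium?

17.7

A representative exporter's profit is π_i = q_i(143.2 − Q) − 37q_i − q_i², with Q = q_i + Σ_{j≠i} q_j.
First-order condition: 106.2 − 4q_i − Σ_{j≠i} q_j = 0.
In a symmetric equilibrium every exporter chooses the same q, so Σ_{j≠i} q_j = 2q. The condition becomes 106.2 − 6q = 0, giving q = 106.2/6 = 17.7.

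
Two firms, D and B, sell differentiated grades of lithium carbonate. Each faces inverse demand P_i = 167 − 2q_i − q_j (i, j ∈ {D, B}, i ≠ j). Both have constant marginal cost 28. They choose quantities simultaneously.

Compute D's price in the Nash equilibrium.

83.6

Firm D's profit: π = q_D(167 − 2q_D − q_B) − 28q_D.
∂π/∂q_D = 139 − 4q_D − q_B = 0 ⇒ q_D = 34.75 − 0.25q_B.
The game is symmetric, so in equilibrium q_B = q_D: the reaction function gives 1.25q_D = 34.75, hence q_D = 27.8.
P_D = 167 − 2·27.8 − 27.8 = 83.6.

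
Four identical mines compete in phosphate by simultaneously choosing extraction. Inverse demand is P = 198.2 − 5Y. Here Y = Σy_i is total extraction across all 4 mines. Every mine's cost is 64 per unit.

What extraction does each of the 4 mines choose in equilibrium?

5.368

A representative mine's profit is π_i = y_i(198.2 − 5Y) − 64y_i, with Y = y_i + Σ_{j≠i} y_j.
First-order condition: 134.2 − 10y_i − 5Σ_{j≠i} y_j = 0.
Imposing symmetry (y_j = y for all j) turns Σ_{j≠i} y_j into 3y, so 134.2 = 25y and y = 5.368.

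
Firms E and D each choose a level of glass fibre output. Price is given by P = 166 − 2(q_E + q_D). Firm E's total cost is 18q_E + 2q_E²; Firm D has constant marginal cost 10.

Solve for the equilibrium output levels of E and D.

Firm E's profit: π = q_E(166 − 2(q_E + q_D)) − 18q_E − 2q_E².
∂π/∂q_E = 148 − 8q_E − 2q_D = 0, so q_E = 18.5 − 0.25q_D.
For D: ∂π/∂q_D = 156 − 4q_D − 2q_E = 0 ⇒ q_D = 39 − 0.5q_E.
Plugging q_D into E's best response: q_E = 18.5 − 0.25(39 − 0.5q_E) ⇒ 0.875q_E = 8.75, so q_E = 10.
Then q_D = 39 − 0.5·10 = 34.

10, 34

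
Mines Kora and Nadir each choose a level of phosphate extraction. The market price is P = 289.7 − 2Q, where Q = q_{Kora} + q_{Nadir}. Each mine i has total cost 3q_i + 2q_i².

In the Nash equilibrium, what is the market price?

175.02

Mine Kora's profit: π = q_{Kora}(289.7 − 2(q_{Kora} + q_{Nadir})) − 3q_{Kora} − 2q_{Kora}².
∂π/∂q_{Kora} = 286.7 − 8q_{Kora} − 2q_{Nadir} = 0, so q_{Kora} = 35.8375 − 0.25q_{Nadir}.
By symmetry q_{Nadir} = q_{Kora}; substituting into the reaction function, 1.25q_{Kora} = 35.8375 and q_{Kora} = 28.67.
Equilibrium price: P = 289.7 − 2·57.34 = 175.02.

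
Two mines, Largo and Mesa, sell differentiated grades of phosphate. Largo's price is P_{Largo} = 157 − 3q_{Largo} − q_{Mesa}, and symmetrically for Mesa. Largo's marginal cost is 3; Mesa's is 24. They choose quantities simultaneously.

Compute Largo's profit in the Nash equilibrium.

Mine Largo's profit: π = q_{Largo}(157 − 3q_{Largo} − q_{Mesa}) − 3q_{Largo}.
∂π/∂q_{Largo} = 154 − 6q_{Largo} − q_{Mesa} = 0 ⇒ q_{Largo} = 77/3 − (1/6)q_{Mesa}.
Similarly q_{Mesa} = 133/6 − (1/6)q_{Largo}.
Solving the two reaction functions simultaneously: (1 − (−1/6)(−1/6))q_{Largo} = 77/3 − (1/6)·(133/6), so (35/36)q_{Largo} = 791/36 and q_{Largo} = 22.6.
Then q_{Mesa} = 133/6 − (1/6)·22.6 = 18.4.
P_{Largo} = 157 − 3·22.6 − 18.4 = 70.8.
Profit = (70.8 − 3)·22.6 = 1532.28.

1532.28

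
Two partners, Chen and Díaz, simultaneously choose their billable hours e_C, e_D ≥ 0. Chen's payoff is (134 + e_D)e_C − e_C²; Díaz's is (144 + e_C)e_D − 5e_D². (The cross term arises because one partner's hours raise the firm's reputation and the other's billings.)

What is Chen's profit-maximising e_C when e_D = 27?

Expanding Chen's payoff: 134e_C + e_De_C − e_C².
∂π/∂e_C = 134 + e_D − 2e_C = 0, so e_C = 67 + 0.5e_D.
At e_D = 27: e_C = 67 + 0.5·27 = 80.5.

80.5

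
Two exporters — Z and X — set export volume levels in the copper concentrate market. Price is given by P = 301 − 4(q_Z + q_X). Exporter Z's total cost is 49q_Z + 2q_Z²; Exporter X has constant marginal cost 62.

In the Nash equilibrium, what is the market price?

155

Exporter Z's profit: π = q_Z(301 − 4(q_Z + q_X)) − 49q_Z − 2q_Z².
∂π/∂q_Z = 252 − 12q_Z − 4q_X = 0, so q_Z = 21 − (1/3)q_X.
For X: ∂π/∂q_X = 239 − 8q_X − 4q_Z = 0 ⇒ q_X = 29.875 − 0.5q_Z.
Plugging q_X into Z's best response: q_Z = 21 − (1/3)(29.875 − 0.5q_Z) ⇒ (5/6)q_Z = 265/24, so q_Z = 13.25.
Then q_X = 29.875 − 0.5·13.25 = 23.25.
Equilibrium price: P = 301 − 4·36.5 = 155.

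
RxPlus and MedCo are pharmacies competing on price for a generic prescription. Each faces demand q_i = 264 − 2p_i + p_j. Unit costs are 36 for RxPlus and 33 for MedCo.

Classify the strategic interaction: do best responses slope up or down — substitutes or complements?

RxPlus's profit: π = (p_{RxPlus} − 36)(264 − 2p_{RxPlus} + p_{MedCo}).
∂π/∂p_{RxPlus} = 336 − 4p_{RxPlus} + p_{MedCo} = 0 ⇒ p_{RxPlus} = 84 + 0.25p_{MedCo}.
The best-response slope dp_{RxPlus}/dp_{MedCo} = 0.25 > 0: the reaction function is upward-sloping, so the choices are strategic complements.

strategic complements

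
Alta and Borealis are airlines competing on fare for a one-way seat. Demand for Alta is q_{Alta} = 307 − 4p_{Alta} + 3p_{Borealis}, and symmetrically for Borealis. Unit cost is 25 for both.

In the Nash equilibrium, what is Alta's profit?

Alta's profit: π = (p_{Alta} − 25)(307 − 4p_{Alta} + 3p_{Borealis}).
∂π/∂p_{Alta} = 407 − 8p_{Alta} + 3p_{Borealis} = 0 ⇒ p_{Alta} = 50.875 + 0.375p_{Borealis}.
The game is symmetric, so in equilibrium p_{Borealis} = p_{Alta}: the reaction function gives 0.625p_{Alta} = 50.875, hence p_{Alta} = 81.4.
q_{Alta} = 307 − 4·81.4 + 3·81.4 = 225.6.
Profit = (81.4 − 25)·225.6 = 12723.84.

12723.84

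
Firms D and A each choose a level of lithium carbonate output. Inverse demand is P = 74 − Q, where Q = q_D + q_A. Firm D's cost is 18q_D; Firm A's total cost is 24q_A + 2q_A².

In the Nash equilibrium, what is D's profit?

676

Firm D's profit: π = q_D(74 − (q_D + q_A)) − 18q_D.
∂π/∂q_D = 56 − 2q_D − q_A = 0, so q_D = 28 − 0.5q_A.
For A: ∂π/∂q_A = 50 − 6q_A − q_D = 0 ⇒ q_A = 25/3 − (1/6)q_D.
Solving the two reaction functions simultaneously: (1 − (−0.5)(−1/6))q_D = 28 − 0.5·(25/3), so (11/12)q_D = 143/6 and q_D = 26.
Then q_A = 25/3 − (1/6)·26 = 4.
Price P = 74 − 30 = 44.
D's profit: (44 − 18)·26 = 676.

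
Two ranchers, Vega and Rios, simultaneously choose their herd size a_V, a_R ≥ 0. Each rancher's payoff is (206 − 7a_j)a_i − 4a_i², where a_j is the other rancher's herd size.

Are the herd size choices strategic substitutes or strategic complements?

Vega's payoff is (206 − 7a_R)a_V − 4a_V².
∂π/∂a_V = 206 − 7a_R − 8a_V = 0, so a_V = 25.75 − 0.875a_R.
The best-response slope da_V/da_R = −0.875 < 0: the reaction function is downward-sloping, so the choices are strategic substitutes.

strategic substitutes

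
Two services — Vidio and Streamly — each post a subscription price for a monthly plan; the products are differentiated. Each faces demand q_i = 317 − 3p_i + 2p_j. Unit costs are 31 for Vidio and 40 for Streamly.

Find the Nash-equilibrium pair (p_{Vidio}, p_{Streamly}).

Vidio's profit: π = (p_{Vidio} − 31)(317 − 3p_{Vidio} + 2p_{Streamly}).
∂π/∂p_{Vidio} = 410 − 6p_{Vidio} + 2p_{Streamly} = 0 ⇒ p_{Vidio} = 205/3 + (1/3)p_{Streamly}.
Similarly p_{Streamly} = 437/6 + (1/3)p_{Vidio}.
Plugging p_{Streamly} into Vidio's best response: p_{Vidio} = 205/3 + (1/3)(437/6 + (1/3)p_{Vidio}) ⇒ (8/9)p_{Vidio} = 1667/18, so p_{Vidio} = 104.1875.
Then p_{Streamly} = 437/6 + (1/3)·104.1875 = 107.5625.

104.1875, 107.5625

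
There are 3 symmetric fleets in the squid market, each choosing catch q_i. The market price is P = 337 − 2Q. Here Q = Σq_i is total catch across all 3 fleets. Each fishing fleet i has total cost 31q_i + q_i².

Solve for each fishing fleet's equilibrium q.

A representative fishing fleet's profit is π_i = q_i(337 − 2Q) − 31q_i − q_i², with Q = q_i + Σ_{j≠i} q_j.
First-order condition: 306 − 6q_i − 2Σ_{j≠i} q_j = 0.
Imposing symmetry (q_j = q for all j) turns Σ_{j≠i} q_j into 2q, so 306 = 10q and q = 30.6.

30.6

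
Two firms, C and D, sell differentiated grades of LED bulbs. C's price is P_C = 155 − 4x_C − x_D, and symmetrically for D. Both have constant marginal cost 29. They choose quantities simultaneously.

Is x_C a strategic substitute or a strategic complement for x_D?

strategic substitutes

Firm C's profit: π = x_C(155 − 4x_C − x_D) − 29x_C.
∂π/∂x_C = 126 − 8x_C − x_D = 0 ⇒ x_C = 15.75 − 0.125x_D.
The best-response slope dx_C/dx_D = −0.125 < 0: the reaction function is downward-sloping, so the choices are strategic substitutes.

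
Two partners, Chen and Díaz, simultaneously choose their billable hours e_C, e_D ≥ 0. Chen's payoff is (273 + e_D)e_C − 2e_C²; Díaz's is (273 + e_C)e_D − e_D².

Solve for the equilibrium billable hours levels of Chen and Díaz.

Expanding Chen's payoff: 273e_C + e_De_C − 2e_C².
∂π/∂e_C = 273 + e_D − 4e_C = 0, so e_C = 68.25 + 0.25e_D.
Likewise for Díaz: e_D = 136.5 + 0.5e_C.
Substituting the second reaction function into the first: e_C = 68.25 + 0.25(136.5 + 0.5e_C), which gives 0.875e_C = 102.375 ⇒ e_C = 117.
Then e_D = 136.5 + 0.5·117 = 195.

117, 195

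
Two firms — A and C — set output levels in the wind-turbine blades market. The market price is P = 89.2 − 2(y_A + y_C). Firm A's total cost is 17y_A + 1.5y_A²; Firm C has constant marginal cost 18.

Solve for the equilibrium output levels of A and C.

6.1, 14.75

Firm A's profit: π = y_A(89.2 − 2(y_A + y_C)) − 17y_A − 1.5y_A².
∂π/∂y_A = 72.2 − 7y_A − 2y_C = 0, so y_A = 361/35 − (2/7)y_C.
For C: ∂π/∂y_C = 71.2 − 4y_C − 2y_A = 0 ⇒ y_C = 17.8 − 0.5y_A.
Substituting the second reaction function into the first: y_A = 361/35 − (2/7)(17.8 − 0.5y_A), which gives (6/7)y_A = 183/35 ⇒ y_A = 6.1.
Then y_C = 17.8 − 0.5·6.1 = 14.75.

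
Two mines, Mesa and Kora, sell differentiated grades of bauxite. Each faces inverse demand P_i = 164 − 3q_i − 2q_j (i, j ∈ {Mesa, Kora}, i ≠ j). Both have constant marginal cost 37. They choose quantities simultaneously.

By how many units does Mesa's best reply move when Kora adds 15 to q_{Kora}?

Mine Mesa's profit: π = q_{Mesa}(164 − 3q_{Mesa} − 2q_{Kora}) − 37q_{Mesa}.
∂π/∂q_{Mesa} = 127 − 6q_{Mesa} − 2q_{Kora} = 0 ⇒ q_{Mesa} = 127/6 − (1/3)q_{Kora}.
The reaction-function slope is −1/3, so a 15-unit rise in q_{Kora} moves q_{Mesa} by −1/3 × 15 = −5. Mesa's best response falls — the actions are strategic substitutes.

-5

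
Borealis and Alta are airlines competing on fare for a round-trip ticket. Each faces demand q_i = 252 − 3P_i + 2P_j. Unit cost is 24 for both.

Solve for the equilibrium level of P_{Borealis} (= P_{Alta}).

Borealis's profit: π = (P_{Borealis} − 24)(252 − 3P_{Borealis} + 2P_{Alta}).
∂π/∂P_{Borealis} = 324 − 6P_{Borealis} + 2P_{Alta} = 0 ⇒ P_{Borealis} = 54 + (1/3)P_{Alta}.
The game is symmetric, so in equilibrium P_{Alta} = P_{Borealis}: the reaction function gives (2/3)P_{Borealis} = 54, hence P_{Borealis} = 81.

81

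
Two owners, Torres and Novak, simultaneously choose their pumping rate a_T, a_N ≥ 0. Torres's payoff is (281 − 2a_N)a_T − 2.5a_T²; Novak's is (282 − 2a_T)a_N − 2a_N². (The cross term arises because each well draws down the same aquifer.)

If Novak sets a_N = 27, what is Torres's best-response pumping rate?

45.4

Expanding Torres's payoff: 281a_T − 2a_Na_T − 2.5a_T².
∂π/∂a_T = 281 − 2a_N − 5a_T = 0, so a_T = 56.2 − 0.4a_N.
At a_N = 27: a_T = 56.2 − 0.4·27 = 45.4.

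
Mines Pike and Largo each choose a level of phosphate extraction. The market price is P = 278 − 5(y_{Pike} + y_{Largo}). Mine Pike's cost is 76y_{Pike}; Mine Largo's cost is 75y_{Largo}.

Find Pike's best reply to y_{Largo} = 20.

10.2

Mine Pike's profit: π = y_{Pike}(278 − 5(y_{Pike} + y_{Largo})) − 76y_{Pike}.
∂π/∂y_{Pike} = 202 − 10y_{Pike} − 5y_{Largo} = 0, so y_{Pike} = 20.2 − 0.5y_{Largo}.
At y_{Largo} = 20: y_{Pike} = 20.2 − 0.5·20 = 10.2.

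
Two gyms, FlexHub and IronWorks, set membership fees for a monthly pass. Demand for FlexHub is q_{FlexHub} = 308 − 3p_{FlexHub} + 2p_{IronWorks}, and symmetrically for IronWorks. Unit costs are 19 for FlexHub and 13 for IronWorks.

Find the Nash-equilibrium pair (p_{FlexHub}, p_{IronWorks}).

90.125, 87.875

FlexHub's profit: π = (p_{FlexHub} − 19)(308 − 3p_{FlexHub} + 2p_{IronWorks}).
∂π/∂p_{FlexHub} = 365 − 6p_{FlexHub} + 2p_{IronWorks} = 0 ⇒ p_{FlexHub} = 365/6 + (1/3)p_{IronWorks}.
Similarly p_{IronWorks} = 347/6 + (1/3)p_{FlexHub}.
Substituting the second reaction function into the first: p_{FlexHub} = 365/6 + (1/3)(347/6 + (1/3)p_{FlexHub}), which gives (8/9)p_{FlexHub} = 721/9 ⇒ p_{FlexHub} = 90.125.
Then p_{IronWorks} = 347/6 + (1/3)·90.125 = 87.875.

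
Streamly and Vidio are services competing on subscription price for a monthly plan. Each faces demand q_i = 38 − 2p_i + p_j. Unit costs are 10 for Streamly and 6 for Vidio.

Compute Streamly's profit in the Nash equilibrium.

Streamly's profit: π = (p_{Streamly} − 10)(38 − 2p_{Streamly} + p_{Vidio}).
∂π/∂p_{Streamly} = 58 − 4p_{Streamly} + p_{Vidio} = 0 ⇒ p_{Streamly} = 14.5 + 0.25p_{Vidio}.
Similarly p_{Vidio} = 12.5 + 0.25p_{Streamly}.
Solving the two reaction functions simultaneously: (1 − (0.25)(0.25))p_{Streamly} = 14.5 + 0.25·12.5, so 0.9375p_{Streamly} = 17.625 and p_{Streamly} = 18.8.
Then p_{Vidio} = 12.5 + 0.25·18.8 = 17.2.
q_{Streamly} = 38 − 2·18.8 + 17.2 = 17.6.
Profit = (18.8 − 10)·17.6 = 154.88.

154.88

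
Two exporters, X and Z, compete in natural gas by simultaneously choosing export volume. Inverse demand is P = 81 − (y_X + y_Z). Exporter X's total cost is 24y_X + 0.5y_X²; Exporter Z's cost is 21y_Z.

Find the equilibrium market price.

Exporter X's profit: π = y_X(81 − (y_X + y_Z)) − 24y_X − 0.5y_X².
∂π/∂y_X = 57 − 3y_X − y_Z = 0, so y_X = 19 − (1/3)y_Z.
For Z: ∂π/∂y_Z = 60 − 2y_Z − y_X = 0 ⇒ y_Z = 30 − 0.5y_X.
Solving the two reaction functions simultaneously: (1 − (−1/3)(−0.5))y_X = 19 − (1/3)·30, so (5/6)y_X = 9 and y_X = 10.8.
Then y_Z = 30 − 0.5·10.8 = 24.6.
Equilibrium price: P = 81 − 35.4 = 45.6.

45.6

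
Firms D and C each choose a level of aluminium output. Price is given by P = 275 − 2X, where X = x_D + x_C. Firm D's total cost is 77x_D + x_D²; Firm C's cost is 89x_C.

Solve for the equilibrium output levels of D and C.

21, 36

Firm D's profit: π = x_D(275 − 2(x_D + x_C)) − 77x_D − x_D².
∂π/∂x_D = 198 − 6x_D − 2x_C = 0, so x_D = 33 − (1/3)x_C.
For C: ∂π/∂x_C = 186 − 4x_C − 2x_D = 0 ⇒ x_C = 46.5 − 0.5x_D.
Substituting the second reaction function into the first: x_D = 33 − (1/3)(46.5 − 0.5x_D), which gives (5/6)x_D = 17.5 ⇒ x_D = 21.
Then x_C = 46.5 − 0.5·21 = 36.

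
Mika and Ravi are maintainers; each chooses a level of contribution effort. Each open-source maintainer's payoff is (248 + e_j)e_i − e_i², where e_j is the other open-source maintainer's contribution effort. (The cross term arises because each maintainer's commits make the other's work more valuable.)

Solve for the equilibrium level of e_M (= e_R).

Mika's payoff is (248 + e_R)e_M − e_M².
∂π/∂e_M = 248 + e_R − 2e_M = 0, so e_M = 124 + 0.5e_R.
By symmetry e_R = e_M; substituting into the reaction function, 0.5e_M = 124 and e_M = 248.

248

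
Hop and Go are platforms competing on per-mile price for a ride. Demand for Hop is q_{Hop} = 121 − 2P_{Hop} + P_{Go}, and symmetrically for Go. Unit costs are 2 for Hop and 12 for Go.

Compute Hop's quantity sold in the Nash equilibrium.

82

Hop's profit: π = (P_{Hop} − 2)(121 − 2P_{Hop} + P_{Go}).
∂π/∂P_{Hop} = 125 − 4P_{Hop} + P_{Go} = 0 ⇒ P_{Hop} = 31.25 + 0.25P_{Go}.
Similarly P_{Go} = 36.25 + 0.25P_{Hop}.
Plugging P_{Go} into Hop's best response: P_{Hop} = 31.25 + 0.25(36.25 + 0.25P_{Hop}) ⇒ 0.9375P_{Hop} = 40.3125, so P_{Hop} = 43.
Then P_{Go} = 36.25 + 0.25·43 = 47.
q_{Hop} = 121 − 2·43 + 47 = 82.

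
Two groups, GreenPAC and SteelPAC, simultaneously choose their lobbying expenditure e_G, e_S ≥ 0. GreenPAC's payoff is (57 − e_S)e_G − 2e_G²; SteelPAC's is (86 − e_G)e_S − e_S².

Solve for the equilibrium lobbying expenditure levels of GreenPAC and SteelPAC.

Expanding GreenPAC's payoff: 57e_G − e_Se_G − 2e_G².
∂π/∂e_G = 57 − e_S − 4e_G = 0, so e_G = 14.25 − 0.25e_S.
Likewise for SteelPAC: e_S = 43 − 0.5e_G.
Solving the two reaction functions simultaneously: (1 − (−0.25)(−0.5))e_G = 14.25 − 0.25·43, so 0.875e_G = 3.5 and e_G = 4.
Then e_S = 43 − 0.5·4 = 41.

4, 41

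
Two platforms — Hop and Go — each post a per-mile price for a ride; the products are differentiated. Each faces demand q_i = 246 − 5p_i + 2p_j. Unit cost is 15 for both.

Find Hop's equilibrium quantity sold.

125.625

Hop's profit: π = (p_{Hop} − 15)(246 − 5p_{Hop} + 2p_{Go}).
∂π/∂p_{Hop} = 321 − 10p_{Hop} + 2p_{Go} = 0 ⇒ p_{Hop} = 32.1 + 0.2p_{Go}.
Setting p_{Hop} = p_{Go} in the reaction function: p_{Hop} = 32.1 + 0.2p_{Hop}, so p_{Hop} = 32.1 / 0.8 = 40.125.
q_{Hop} = 246 − 5·40.125 + 2·40.125 = 125.625.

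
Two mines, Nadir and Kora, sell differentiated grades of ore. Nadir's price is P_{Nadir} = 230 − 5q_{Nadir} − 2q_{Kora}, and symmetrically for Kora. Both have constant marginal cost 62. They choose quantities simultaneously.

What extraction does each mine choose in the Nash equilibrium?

14

Mine Nadir's profit: π = q_{Nadir}(230 − 5q_{Nadir} − 2q_{Kora}) − 62q_{Nadir}.
∂π/∂q_{Nadir} = 168 − 10q_{Nadir} − 2q_{Kora} = 0 ⇒ q_{Nadir} = 16.8 − 0.2q_{Kora}.
The game is symmetric, so in equilibrium q_{Kora} = q_{Nadir}: the reaction function gives 1.2q_{Nadir} = 16.8, hence q_{Nadir} = 14.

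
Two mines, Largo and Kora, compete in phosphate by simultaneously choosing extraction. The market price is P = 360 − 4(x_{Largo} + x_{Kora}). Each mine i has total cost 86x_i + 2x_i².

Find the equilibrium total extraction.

Mine Largo's profit: π = x_{Largo}(360 − 4(x_{Largo} + x_{Kora})) − 86x_{Largo} − 2x_{Largo}².
∂π/∂x_{Largo} = 274 − 12x_{Largo} − 4x_{Kora} = 0, so x_{Largo} = 137/6 − (1/3)x_{Kora}.
The game is symmetric, so in equilibrium x_{Kora} = x_{Largo}: the reaction function gives (4/3)x_{Largo} = 137/6, hence x_{Largo} = 17.125.
Total extraction: 17.125 + 17.125 = 34.25.

34.25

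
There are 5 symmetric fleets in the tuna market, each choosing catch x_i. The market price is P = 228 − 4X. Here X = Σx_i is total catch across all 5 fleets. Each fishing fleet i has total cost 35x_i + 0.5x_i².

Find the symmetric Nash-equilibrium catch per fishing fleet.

A representative fishing fleet's profit is π_i = x_i(228 − 4X) − 35x_i − 0.5x_i², with X = x_i + Σ_{j≠i} x_j.
First-order condition: 193 − 9x_i − 4Σ_{j≠i} x_j = 0.
Imposing symmetry (x_j = x for all j) turns Σ_{j≠i} x_j into 4x, so 193 = 25x and x = 7.72.

7.72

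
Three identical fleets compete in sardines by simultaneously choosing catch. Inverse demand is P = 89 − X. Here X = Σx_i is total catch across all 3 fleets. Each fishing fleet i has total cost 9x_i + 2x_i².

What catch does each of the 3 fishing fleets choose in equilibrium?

10

A representative fishing fleet's profit is π_i = x_i(89 − X) − 9x_i − 2x_i², with X = x_i + Σ_{j≠i} x_j.
First-order condition: 80 − 6x_i − Σ_{j≠i} x_j = 0.
In a symmetric equilibrium every fishing fleet chooses the same x, so Σ_{j≠i} x_j = 2x. The condition becomes 80 − 8x = 0, giving x = 80/8 = 10.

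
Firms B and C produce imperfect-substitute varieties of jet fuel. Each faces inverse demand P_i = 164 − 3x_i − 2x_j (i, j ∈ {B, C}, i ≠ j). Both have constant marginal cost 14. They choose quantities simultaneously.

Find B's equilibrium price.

Firm B's profit: π = x_B(164 − 3x_B − 2x_C) − 14x_B.
∂π/∂x_B = 150 − 6x_B − 2x_C = 0 ⇒ x_B = 25 − (1/3)x_C.
Setting x_B = x_C in the reaction function: x_B = 25 − (1/3)x_B, so x_B = 25 / (4/3) = 18.75.
P_B = 164 − 3·18.75 − 2·18.75 = 70.25.

70.25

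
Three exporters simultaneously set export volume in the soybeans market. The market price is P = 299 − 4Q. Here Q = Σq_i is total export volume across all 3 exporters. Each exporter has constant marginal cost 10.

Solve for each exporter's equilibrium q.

18.0625

A representative exporter's profit is π_i = q_i(299 − 4Q) − 10q_i, with Q = q_i + Σ_{j≠i} q_j.
First-order condition: 289 − 8q_i − 4Σ_{j≠i} q_j = 0.
In a symmetric equilibrium every exporter chooses the same q, so Σ_{j≠i} q_j = 2q. The condition becomes 289 − 16q = 0, giving q = 289/16 = 18.0625.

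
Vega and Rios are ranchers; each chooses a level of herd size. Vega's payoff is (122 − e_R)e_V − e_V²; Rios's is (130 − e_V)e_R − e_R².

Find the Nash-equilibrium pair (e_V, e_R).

38, 46

Expanding Vega's payoff: 122e_V − e_Re_V − e_V².
∂π/∂e_V = 122 − e_R − 2e_V = 0, so e_V = 61 − 0.5e_R.
Likewise for Rios: e_R = 65 − 0.5e_V.
Substituting the second reaction function into the first: e_V = 61 − 0.5(65 − 0.5e_V), which gives 0.75e_V = 28.5 ⇒ e_V = 38.
Then e_R = 65 − 0.5·38 = 46.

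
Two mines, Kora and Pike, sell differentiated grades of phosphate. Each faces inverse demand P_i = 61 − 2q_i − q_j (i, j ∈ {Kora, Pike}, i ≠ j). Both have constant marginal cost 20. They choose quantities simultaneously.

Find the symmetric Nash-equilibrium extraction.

8.2

Mine Kora's profit: π = q_{Kora}(61 − 2q_{Kora} − q_{Pike}) − 20q_{Kora}.
∂π/∂q_{Kora} = 41 − 4q_{Kora} − q_{Pike} = 0 ⇒ q_{Kora} = 10.25 − 0.25q_{Pike}.
The game is symmetric, so in equilibrium q_{Pike} = q_{Kora}: the reaction function gives 1.25q_{Kora} = 10.25, hence q_{Kora} = 8.2.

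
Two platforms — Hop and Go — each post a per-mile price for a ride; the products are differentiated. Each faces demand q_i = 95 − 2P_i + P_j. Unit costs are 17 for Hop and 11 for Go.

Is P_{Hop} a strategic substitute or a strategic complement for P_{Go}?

strategic complements

Hop's profit: π = (P_{Hop} − 17)(95 − 2P_{Hop} + P_{Go}).
∂π/∂P_{Hop} = 129 − 4P_{Hop} + P_{Go} = 0 ⇒ P_{Hop} = 32.25 + 0.25P_{Go}.
The best-response slope dP_{Hop}/dP_{Go} = 0.25 > 0: the reaction function is upward-sloping, so the choices are strategic complements.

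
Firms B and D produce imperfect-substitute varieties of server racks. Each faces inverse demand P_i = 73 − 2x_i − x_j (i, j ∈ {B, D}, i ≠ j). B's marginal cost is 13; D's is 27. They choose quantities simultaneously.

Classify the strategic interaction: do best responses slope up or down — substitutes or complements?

strategic substitutes

Firm B's profit: π = x_B(73 − 2x_B − x_D) − 13x_B.
∂π/∂x_B = 60 − 4x_B − x_D = 0 ⇒ x_B = 15 − 0.25x_D.
The best-response slope dx_B/dx_D = −0.25 < 0: the reaction function is downward-sloping, so the choices are strategic substitutes.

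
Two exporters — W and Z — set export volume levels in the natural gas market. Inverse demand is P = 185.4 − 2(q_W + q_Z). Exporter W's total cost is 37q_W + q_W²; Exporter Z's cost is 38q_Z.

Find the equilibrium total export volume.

Exporter W's profit: π = q_W(185.4 − 2(q_W + q_Z)) − 37q_W − q_W².
∂π/∂q_W = 148.4 − 6q_W − 2q_Z = 0, so q_W = 371/15 − (1/3)q_Z.
For Z: ∂π/∂q_Z = 147.4 − 4q_Z − 2q_W = 0 ⇒ q_Z = 36.85 − 0.5q_W.
Plugging q_Z into W's best response: q_W = 371/15 − (1/3)(36.85 − 0.5q_W) ⇒ (5/6)q_W = 12.45, so q_W = 14.94.
Then q_Z = 36.85 − 0.5·14.94 = 29.38.
Total export volume: 14.94 + 29.38 = 44.32.

44.32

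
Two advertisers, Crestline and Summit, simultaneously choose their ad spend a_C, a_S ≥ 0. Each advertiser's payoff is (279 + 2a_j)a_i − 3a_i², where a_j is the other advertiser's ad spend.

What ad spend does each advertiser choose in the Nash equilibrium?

Crestline's payoff is (279 + 2a_S)a_C − 3a_C².
∂π/∂a_C = 279 + 2a_S − 6a_C = 0, so a_C = 46.5 + (1/3)a_S.
The game is symmetric, so in equilibrium a_S = a_C: the reaction function gives (2/3)a_C = 46.5, hence a_C = 69.75.

69.75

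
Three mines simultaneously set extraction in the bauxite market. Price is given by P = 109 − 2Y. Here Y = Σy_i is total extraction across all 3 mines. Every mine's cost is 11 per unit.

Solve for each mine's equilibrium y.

12.25

A representative mine's profit is π_i = y_i(109 − 2Y) − 11y_i, with Y = y_i + Σ_{j≠i} y_j.
First-order condition: 98 − 4y_i − 2Σ_{j≠i} y_j = 0.
Imposing symmetry (y_j = y for all j) turns Σ_{j≠i} y_j into 2y, so 98 = 8y and y = 12.25.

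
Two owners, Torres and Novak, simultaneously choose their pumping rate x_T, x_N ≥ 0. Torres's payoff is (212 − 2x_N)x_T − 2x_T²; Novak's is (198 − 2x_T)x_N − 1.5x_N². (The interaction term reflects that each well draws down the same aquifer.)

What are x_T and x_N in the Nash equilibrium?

30, 46

Expanding Torres's payoff: 212x_T − 2x_Nx_T − 2x_T².
∂π/∂x_T = 212 − 2x_N − 4x_T = 0, so x_T = 53 − 0.5x_N.
Likewise for Novak: x_N = 66 − (2/3)x_T.
Plugging x_N into Torres's best response: x_T = 53 − 0.5(66 − (2/3)x_T) ⇒ (2/3)x_T = 20, so x_T = 30.
Then x_N = 66 − (2/3)·30 = 46.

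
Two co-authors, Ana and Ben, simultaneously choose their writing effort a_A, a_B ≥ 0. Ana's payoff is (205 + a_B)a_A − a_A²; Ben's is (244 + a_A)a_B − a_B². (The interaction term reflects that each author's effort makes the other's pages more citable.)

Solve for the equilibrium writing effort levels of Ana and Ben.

218, 231

Expanding Ana's payoff: 205a_A + a_Ba_A − a_A².
∂π/∂a_A = 205 + a_B − 2a_A = 0, so a_A = 102.5 + 0.5a_B.
Likewise for Ben: a_B = 122 + 0.5a_A.
Substituting the second reaction function into the first: a_A = 102.5 + 0.5(122 + 0.5a_A), which gives 0.75a_A = 163.5 ⇒ a_A = 218.
Then a_B = 122 + 0.5·218 = 231.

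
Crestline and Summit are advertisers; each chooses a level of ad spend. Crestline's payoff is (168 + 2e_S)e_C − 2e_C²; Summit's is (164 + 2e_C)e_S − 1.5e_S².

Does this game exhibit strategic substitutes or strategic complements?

strategic complements

Expanding Crestline's payoff: 168e_C + 2e_Se_C − 2e_C².
∂π/∂e_C = 168 + 2e_S − 4e_C = 0, so e_C = 42 + 0.5e_S.
The best-response slope de_C/de_S = 0.5 > 0: the reaction function is upward-sloping, so the choices are strategic complements.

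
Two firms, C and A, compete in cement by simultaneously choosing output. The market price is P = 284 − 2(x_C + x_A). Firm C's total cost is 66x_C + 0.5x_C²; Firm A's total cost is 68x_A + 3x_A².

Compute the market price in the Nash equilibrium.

180

Firm C's profit: π = x_C(284 − 2(x_C + x_A)) − 66x_C − 0.5x_C².
∂π/∂x_C = 218 − 5x_C − 2x_A = 0, so x_C = 43.6 − 0.4x_A.
For A: ∂π/∂x_A = 216 − 10x_A − 2x_C = 0 ⇒ x_A = 21.6 − 0.2x_C.
Substituting the second reaction function into the first: x_C = 43.6 − 0.4(21.6 − 0.2x_C), which gives 0.92x_C = 34.96 ⇒ x_C = 38.
Then x_A = 21.6 − 0.2·38 = 14.
Equilibrium price: P = 284 − 2·52 = 180.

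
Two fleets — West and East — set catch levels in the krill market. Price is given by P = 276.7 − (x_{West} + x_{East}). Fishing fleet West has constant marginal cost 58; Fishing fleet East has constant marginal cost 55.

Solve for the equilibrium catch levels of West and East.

71.9, 74.9

Fishing fleet West's profit: π = x_{West}(276.7 − (x_{West} + x_{East})) − 58x_{West}.
∂π/∂x_{West} = 218.7 − 2x_{West} − x_{East} = 0, so x_{West} = 109.35 − 0.5x_{East}.
By the same steps for East: x_{East} = 110.85 − 0.5x_{West}.
Plugging x_{East} into West's best response: x_{West} = 109.35 − 0.5(110.85 − 0.5x_{West}) ⇒ 0.75x_{West} = 53.925, so x_{West} = 71.9.
Then x_{East} = 110.85 − 0.5·71.9 = 74.9.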